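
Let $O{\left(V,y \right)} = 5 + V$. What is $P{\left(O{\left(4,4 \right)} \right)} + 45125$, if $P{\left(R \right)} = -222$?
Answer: $44903$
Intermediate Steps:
$P{\left(O{\left(4,4 \right)} \right)} + 45125 = -222 + 45125 = 44903$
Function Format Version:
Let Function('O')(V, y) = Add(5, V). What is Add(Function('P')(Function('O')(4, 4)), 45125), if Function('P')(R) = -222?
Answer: 44903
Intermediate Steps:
Add(Function('P')(Function('O')(4, 4)), 45125) = Add(-222, 45125) = 44903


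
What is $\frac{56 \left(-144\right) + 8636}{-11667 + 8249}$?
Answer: $- \frac{286}{1709} \approx -0.16735$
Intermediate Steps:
$\frac{56 \left(-144\right) + 8636}{-11667 + 8249} = \frac{-8064 + 8636}{-3418} = 572 \left(- \frac{1}{3418}\right) = - \frac{286}{1709}$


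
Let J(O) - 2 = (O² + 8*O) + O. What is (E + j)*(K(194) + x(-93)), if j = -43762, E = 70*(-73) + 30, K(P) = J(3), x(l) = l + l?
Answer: 7228616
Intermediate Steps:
x(l) = 2*l
J(O) = 2 + O² + 9*O (J(O) = 2 + ((O² + 8*O) + O) = 2 + (O² + 9*O) = 2 + O² + 9*O)
K(P) = 38 (K(P) = 2 + 3² + 9*3 = 2 + 9 + 27 = 38)
E = -5080 (E = -5110 + 30 = -5080)
(E + j)*(K(194) + x(-93)) = (-5080 - 43762)*(38 + 2*(-93)) = -48842*(38 - 186) = -48842*(-148) = 7228616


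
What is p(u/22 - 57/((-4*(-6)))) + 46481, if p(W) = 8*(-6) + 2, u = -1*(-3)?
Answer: 46435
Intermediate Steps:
u = 3
p(W) = -46 (p(W) = -48 + 2 = -46)
p(u/22 - 57/((-4*(-6)))) + 46481 = -46 + 46481 = 46435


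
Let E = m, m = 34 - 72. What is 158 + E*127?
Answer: -4668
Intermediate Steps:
m = -38
E = -38
158 + E*127 = 158 - 38*127 = 158 - 4826 = -4668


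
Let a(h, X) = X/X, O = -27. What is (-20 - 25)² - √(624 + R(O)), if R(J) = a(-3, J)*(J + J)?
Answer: 2025 - √570 ≈ 2001.1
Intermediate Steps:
a(h, X) = 1
R(J) = 2*J (R(J) = 1*(J + J) = 1*(2*J) = 2*J)
(-20 - 25)² - √(624 + R(O)) = (-20 - 25)² - √(624 + 2*(-27)) = (-45)² - √(624 - 54) = 2025 - √570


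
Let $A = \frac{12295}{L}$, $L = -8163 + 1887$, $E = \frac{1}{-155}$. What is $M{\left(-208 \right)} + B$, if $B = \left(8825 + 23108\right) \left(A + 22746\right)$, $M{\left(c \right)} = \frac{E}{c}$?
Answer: $\frac{36738830410549549}{50584560} \approx 7.2629 \cdot 10^{8}$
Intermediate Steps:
$E = - \frac{1}{155} \approx -0.0064516$
$L = -6276$
$A = - \frac{12295}{6276}$ ($A = \frac{12295}{-6276} = 12295 \left(- \frac{1}{6276}\right) = - \frac{12295}{6276} \approx -1.9591$)
$M{\left(c \right)} = - \frac{1}{155 c}$
$B = \frac{4558167544733}{6276}$ ($B = \left(8825 + 23108\right) \left(- \frac{12295}{6276} + 22746\right) = 31933 \cdot \frac{142741601}{6276} = \frac{4558167544733}{6276} \approx 7.2629 \cdot 10^{8}$)
$M{\left(-208 \right)} + B = - \frac{1}{155 \left(-208\right)} + \frac{4558167544733}{6276} = \left(- \frac{1}{155}\right) \left(- \frac{1}{208}\right) + \frac{4558167544733}{6276} = \frac{1}{32240} + \frac{4558167544733}{6276} = \frac{36738830410549549}{50584560}$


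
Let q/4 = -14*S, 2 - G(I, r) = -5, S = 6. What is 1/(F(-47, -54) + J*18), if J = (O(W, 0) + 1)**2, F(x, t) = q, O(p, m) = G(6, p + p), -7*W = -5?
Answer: 1/816 ≈ 0.0012255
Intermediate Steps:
W = 5/7 (W = -1/7*(-5) = 5/7 ≈ 0.71429)
G(I, r) = 7 (G(I, r) = 2 - 1*(-5) = 2 + 5 = 7)
q = -336 (q = 4*(-14*6) = 4*(-84) = -336)
O(p, m) = 7
F(x, t) = -336
J = 64 (J = (7 + 1)**2 = 8**2 = 64)
1/(F(-47, -54) + J*18) = 1/(-336 + 64*18) = 1/(-336 + 1152) = 1/816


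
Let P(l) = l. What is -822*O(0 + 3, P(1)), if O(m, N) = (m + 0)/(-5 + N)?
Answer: 1233/2 ≈ 616.50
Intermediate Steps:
O(m, N) = m/(-5 + N)
-822*O(0 + 3, P(1)) = -822*(0 + 3)/(-5 + 1) = -2466/(-4) = -2466*(-1)/4 = -822*(-¾) = 1233/2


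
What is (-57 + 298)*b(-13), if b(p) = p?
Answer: -3133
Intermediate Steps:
(-57 + 298)*b(-13) = (-57 + 298)*(-13) = 241*(-13) = -3133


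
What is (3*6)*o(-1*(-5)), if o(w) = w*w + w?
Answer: 540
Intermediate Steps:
o(w) = w + w² (o(w) = w² + w = w + w²)
(3*6)*o(-1*(-5)) = (3*6)*((-1*(-5))*(1 - 1*(-5))) = 18*(5*(1 + 5)) = 18*(5*6) = 18*30 = 540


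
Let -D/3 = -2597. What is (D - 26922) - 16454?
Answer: -35585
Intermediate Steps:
D = 7791 (D = -3*(-2597) = 7791)
(D - 26922) - 16454 = (7791 - 26922) - 16454 = -19131 - 16454 = -35585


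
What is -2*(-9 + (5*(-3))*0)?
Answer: 18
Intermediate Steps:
-2*(-9 + (5*(-3))*0) = -2*(-9 - 15*0) = -2*(-9 + 0) = -2*(-9) = 18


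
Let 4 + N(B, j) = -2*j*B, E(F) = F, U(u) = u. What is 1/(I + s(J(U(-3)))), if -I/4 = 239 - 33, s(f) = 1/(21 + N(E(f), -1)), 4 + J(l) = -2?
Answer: -5/4119 ≈ -0.0012139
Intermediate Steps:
J(l) = -6 (J(l) = -4 - 2 = -6)
N(B, j) = -4 - 2*B*j (N(B, j) = -4 - 2*j*B = -4 - 2*B*j)
s(f) = 1/(17 + 2*f) (s(f) = 1/(21 + (-4 - 2*f*(-1))) = 1/(21 + (-4 + 2*f)) = 1/(17 + 2*f))
I = -824 (I = -4*(239 - 33) = -4*206 = -824)
1/(I + s(J(U(-3)))) = 1/(-824 + 1/(17 + 2*(-6))) = 1/(-824 + 1/(17 - 12)) = 1/(-824 + 1/5) = 1/(-824 + ⅕) = 1/(-4119/5) = -5/4119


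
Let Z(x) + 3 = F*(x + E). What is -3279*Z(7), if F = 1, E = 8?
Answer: -39348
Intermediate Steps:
Z(x) = 5 + x (Z(x) = -3 + 1*(x + 8) = -3 + 1*(8 + x) = -3 + (8 + x) = 5 + x)
-3279*Z(7) = -3279*(5 + 7) = -3279*12 = -39348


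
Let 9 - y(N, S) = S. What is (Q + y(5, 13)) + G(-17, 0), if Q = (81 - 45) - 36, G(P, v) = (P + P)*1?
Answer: -38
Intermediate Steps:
y(N, S) = 9 - S
G(P, v) = 2*P (G(P, v) = (2*P)*1 = 2*P)
Q = 0 (Q = 36 - 36 = 0)
(Q + y(5, 13)) + G(-17, 0) = (0 + (9 - 1*13)) + 2*(-17) = (0 + (9 - 13)) - 34 = (0 - 4) - 34 = -4 - 34 = -38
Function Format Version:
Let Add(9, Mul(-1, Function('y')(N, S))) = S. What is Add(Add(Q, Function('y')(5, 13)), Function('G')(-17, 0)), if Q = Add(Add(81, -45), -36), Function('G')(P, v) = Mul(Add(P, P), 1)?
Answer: -38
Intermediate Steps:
Function('y')(N, S) = Add(9, Mul(-1, S))
Function('G')(P, v) = Mul(2, P) (Function('G')(P, v) = Mul(Mul(2, P), 1) = Mul(2, P))
Q = 0 (Q = Add(36, -36) = 0)
Add(Add(Q, Function('y')(5, 13)), Function('G')(-17, 0)) = Add(Add(0, Add(9, Mul(-1, 13))), Mul(2, -17)) = Add(Add(0, Add(9, -13)), -34) = Add(Add(0, -4), -34) = Add(-4, -34) = -38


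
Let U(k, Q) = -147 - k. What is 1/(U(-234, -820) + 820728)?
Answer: 1/820815 ≈ 1.2183e-6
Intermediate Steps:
1/(U(-234, -820) + 820728) = 1/((-147 - 1*(-234)) + 820728) = 1/((-147 + 234) + 820728) = 1/(87 + 820728) = 1/820815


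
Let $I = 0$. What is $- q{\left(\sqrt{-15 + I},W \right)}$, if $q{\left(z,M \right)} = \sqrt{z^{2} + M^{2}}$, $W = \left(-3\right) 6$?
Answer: $- \sqrt{309} \approx -17.578$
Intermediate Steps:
$W = -18$
$q{\left(z,M \right)} = \sqrt{M^{2} + z^{2}}$
$- q{\left(\sqrt{-15 + I},W \right)} = - \sqrt{\left(-18\right)^{2} + \left(\sqrt{-15 + 0}\right)^{2}} = - \sqrt{324 + \left(\sqrt{-15}\right)^{2}} = - \sqrt{324 + \left(i \sqrt{15}\right)^{2}} = - \sqrt{324 - 15} = - \sqrt{309}$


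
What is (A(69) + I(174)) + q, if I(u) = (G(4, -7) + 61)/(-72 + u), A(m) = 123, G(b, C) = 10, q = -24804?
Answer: -2517391/102 ≈ -24680.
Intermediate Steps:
I(u) = 71/(-72 + u) (I(u) = (10 + 61)/(-72 + u) = 71/(-72 + u))
(A(69) + I(174)) + q = (123 + 71/(-72 + 174)) - 24804 = (123 + 71/102) - 24804 = 12617/102 - 24804 = -2517391/102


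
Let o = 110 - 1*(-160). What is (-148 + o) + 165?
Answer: 287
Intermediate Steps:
o = 270 (o = 110 + 160 = 270)
(-148 + o) + 165 = (-148 + 270) + 165 = 122 + 165 = 287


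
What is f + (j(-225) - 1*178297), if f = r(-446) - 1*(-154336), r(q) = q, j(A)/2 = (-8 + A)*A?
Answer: 80443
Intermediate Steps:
j(A) = 2*A*(-8 + A) (j(A) = 2*((-8 + A)*A) = 2*(A*(-8 + A)) = 2*A*(-8 + A))
f = 153890 (f = -446 - 1*(-154336) = -446 + 154336 = 153890)
f + (j(-225) - 1*178297) = 153890 + (2*(-225)*(-8 - 225) - 1*178297) = 153890 + (2*(-225)*(-233) - 178297) = 153890 + (104850 - 178297) = 153890 - 73447 = 80443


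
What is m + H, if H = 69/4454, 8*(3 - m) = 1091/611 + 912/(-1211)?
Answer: 38050156841/13182432536 ≈ 2.8864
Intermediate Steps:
m = 16994135/5919368 (m = 3 - (1091/611 + 912/(-1211))/8 = 3 - (1091*(1/611) + 912*(-1/1211))/8 = 3 - (1091/611 - 912/1211)/8 = 3 - ⅛*763969/739921 = 3 - 763969/5919368 = 16994135/5919368 ≈ 2.8709)
H = 69/4454 (H = 69*(1/4454) = 69/4454 ≈ 0.015492)
m + H = 16994135/5919368 + 69/4454 = 38050156841/13182432536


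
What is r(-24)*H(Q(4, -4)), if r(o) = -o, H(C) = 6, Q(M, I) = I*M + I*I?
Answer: 144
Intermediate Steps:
Q(M, I) = I² + I*M (Q(M, I) = I*M + I² = I² + I*M)
r(-24)*H(Q(4, -4)) = -1*(-24)*6 = 24*6 = 144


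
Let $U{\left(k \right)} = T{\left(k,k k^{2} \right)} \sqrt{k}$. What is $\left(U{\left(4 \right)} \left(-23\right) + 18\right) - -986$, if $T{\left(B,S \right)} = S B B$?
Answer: $-46100$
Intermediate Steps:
$T{\left(B,S \right)} = S B^{2}$ ($T{\left(B,S \right)} = B S B = S B^{2}$)
$U{\left(k \right)} = k^{\frac{11}{2}}$ ($U{\left(k \right)} = k k^{2} k^{2} \sqrt{k} = k^{3} k^{2} \sqrt{k} = k^{5} \sqrt{k} = k^{\frac{11}{2}}$)
$\left(U{\left(4 \right)} \left(-23\right) + 18\right) - -986 = \left(4^{\frac{11}{2}} \left(-23\right) + 18\right) - -986 = \left(2048 \left(-23\right) + 18\right) + 986 = \left(-47104 + 18\right) + 986 = -47086 + 986 = -46100$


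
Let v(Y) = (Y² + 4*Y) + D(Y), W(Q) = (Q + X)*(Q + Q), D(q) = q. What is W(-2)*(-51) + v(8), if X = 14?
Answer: 2552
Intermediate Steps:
W(Q) = 2*Q*(14 + Q) (W(Q) = (Q + 14)*(Q + Q) = (14 + Q)*(2*Q) = 2*Q*(14 + Q))
v(Y) = Y² + 5*Y (v(Y) = (Y² + 4*Y) + Y = Y² + 5*Y)
W(-2)*(-51) + v(8) = (2*(-2)*(14 - 2))*(-51) + 8*(5 + 8) = (2*(-2)*12)*(-51) + 8*13 = -48*(-51) + 104 = 2448 + 104 = 2552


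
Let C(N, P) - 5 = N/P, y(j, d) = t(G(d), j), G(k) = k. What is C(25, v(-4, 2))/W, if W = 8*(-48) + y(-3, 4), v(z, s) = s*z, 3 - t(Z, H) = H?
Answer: -5/1008 ≈ -0.0049603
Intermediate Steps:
t(Z, H) = 3 - H
y(j, d) = 3 - j
C(N, P) = 5 + N/P
W = -378 (W = 8*(-48) + (3 - 1*(-3)) = -384 + (3 + 3) = -384 + 6 = -378)
C(25, v(-4, 2))/W = (5 + 25/((2*(-4))))/(-378) = (5 + 25/(-8))*(-1/378) = (5 + 25*(-1/8))*(-1/378) = (5 - 25/8)*(-1/378) = (15/8)*(-1/378) = -5/1008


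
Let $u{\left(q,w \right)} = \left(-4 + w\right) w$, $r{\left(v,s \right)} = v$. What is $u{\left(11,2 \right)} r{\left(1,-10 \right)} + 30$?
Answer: $26$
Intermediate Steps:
$u{\left(q,w \right)} = w \left(-4 + w\right)$
$u{\left(11,2 \right)} r{\left(1,-10 \right)} + 30 = 2 \left(-4 + 2\right) 1 + 30 = 2 \left(-2\right) 1 + 30 = \left(-4\right) 1 + 30 = -4 + 30 = 26$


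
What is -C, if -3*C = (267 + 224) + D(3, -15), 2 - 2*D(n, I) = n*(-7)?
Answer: 335/2 ≈ 167.50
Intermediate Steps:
D(n, I) = 1 + 7*n/2 (D(n, I) = 1 - n*(-7)/2 = 1 - (-7)*n/2 = 1 + 7*n/2)
C = -335/2 (C = -((267 + 224) + (1 + (7/2)*3))/3 = -(491 + (1 + 21/2))/3 = -(491 + 23/2)/3 = -⅓*1005/2 = -335/2 ≈ -167.50)
-C = -1*(-335/2) = 335/2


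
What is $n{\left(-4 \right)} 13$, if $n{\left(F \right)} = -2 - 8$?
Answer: $-130$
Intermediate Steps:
$n{\left(F \right)} = -10$
$n{\left(-4 \right)} 13 = \left(-10\right) 13 = -130$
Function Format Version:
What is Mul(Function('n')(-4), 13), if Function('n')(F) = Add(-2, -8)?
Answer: -130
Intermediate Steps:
Function('n')(F) = -10
Mul(Function('n')(-4), 13) = Mul(-10, 13) = -130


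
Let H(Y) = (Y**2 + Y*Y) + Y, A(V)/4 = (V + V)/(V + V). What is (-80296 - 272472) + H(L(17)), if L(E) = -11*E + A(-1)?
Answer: -285973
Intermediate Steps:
A(V) = 4 (A(V) = 4*((V + V)/(V + V)) = 4*((2*V)/((2*V))) = 4*((2*V)*(1/(2*V))) = 4*1 = 4)
L(E) = 4 - 11*E (L(E) = -11*E + 4 = 4 - 11*E)
H(Y) = Y + 2*Y**2 (H(Y) = (Y**2 + Y**2) + Y = 2*Y**2 + Y = Y + 2*Y**2)
(-80296 - 272472) + H(L(17)) = (-80296 - 272472) + (4 - 11*17)*(1 + 2*(4 - 11*17)) = -352768 + (4 - 187)*(1 + 2*(4 - 187)) = -352768 - 183*(1 + 2*(-183)) = -352768 - 183*(1 - 366) = -352768 - 183*(-365) = -352768 + 66795 = -285973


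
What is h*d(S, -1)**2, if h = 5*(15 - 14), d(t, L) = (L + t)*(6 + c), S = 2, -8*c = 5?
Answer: 9245/64 ≈ 144.45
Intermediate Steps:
c = -5/8 (c = -1/8*5 = -5/8 ≈ -0.62500)
d(t, L) = 43*L/8 + 43*t/8 (d(t, L) = (L + t)*(6 - 5/8) = (L + t)*(43/8) = 43*L/8 + 43*t/8)
h = 5 (h = 5*1 = 5)
h*d(S, -1)**2 = 5*((43/8)*(-1) + (43/8)*2)**2 = 5*(-43/8 + 43/4)**2 = 5*(43/8)**2 = 5*(1849/64) = 9245/64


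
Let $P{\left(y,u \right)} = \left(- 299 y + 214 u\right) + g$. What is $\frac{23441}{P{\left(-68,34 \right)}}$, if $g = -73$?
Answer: $\frac{23441}{27535} \approx 0.85132$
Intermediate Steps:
$P{\left(y,u \right)} = -73 - 299 y + 214 u$ ($P{\left(y,u \right)} = \left(- 299 y + 214 u\right) - 73 = -73 - 299 y + 214 u$)
$\frac{23441}{P{\left(-68,34 \right)}} = \frac{23441}{-73 - -20332 + 214 \cdot 34} = \frac{23441}{-73 + 20332 + 7276} = \frac{23441}{27535}$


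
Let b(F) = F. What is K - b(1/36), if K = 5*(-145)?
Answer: -26101/36 ≈ -725.03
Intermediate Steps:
K = -725
K - b(1/36) = -725 - 1/36 = -26101/36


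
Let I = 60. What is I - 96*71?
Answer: -6756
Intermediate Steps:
I - 96*71 = 60 - 96*71 = 60 - 6816 = -6756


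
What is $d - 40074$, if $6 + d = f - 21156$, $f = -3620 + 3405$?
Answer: $-61451$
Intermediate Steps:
$f = -215$
$d = -21377$ ($d = -6 - 21371 = -21377$)
$d - 40074 = -21377 - 40074 = -61451$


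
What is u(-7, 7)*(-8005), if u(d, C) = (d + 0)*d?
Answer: -392245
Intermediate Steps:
u(d, C) = d**2 (u(d, C) = d*d = d**2)
u(-7, 7)*(-8005) = (-7)**2*(-8005) = 49*(-8005) = -392245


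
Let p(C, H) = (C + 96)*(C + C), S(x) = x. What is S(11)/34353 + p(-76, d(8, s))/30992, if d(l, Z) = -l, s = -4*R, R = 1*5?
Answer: -591433/6049251 ≈ -0.097770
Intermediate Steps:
R = 5
s = -20 (s = -4*5 = -20)
p(C, H) = 2*C*(96 + C) (p(C, H) = (96 + C)*(2*C) = 2*C*(96 + C))
S(11)/34353 + p(-76, d(8, s))/30992 = 11/34353 + (2*(-76)*(96 - 76))/30992 = 11*(1/34353) + (2*(-76)*20)*(1/30992) = 1/3123 - 3040*1/30992 = 1/3123 - 190/1937 = -591433/6049251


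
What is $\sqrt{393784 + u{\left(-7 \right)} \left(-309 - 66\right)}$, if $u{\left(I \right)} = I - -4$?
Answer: $\sqrt{394909} \approx 628.42$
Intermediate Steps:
$u{\left(I \right)} = 4 + I$ ($u{\left(I \right)} = I + 4 = 4 + I$)
$\sqrt{393784 + u{\left(-7 \right)} \left(-309 - 66\right)} = \sqrt{393784 + \left(4 - 7\right) \left(-309 - 66\right)} = \sqrt{393784 - -1125} = \sqrt{393784 + 1125} = \sqrt{394909}$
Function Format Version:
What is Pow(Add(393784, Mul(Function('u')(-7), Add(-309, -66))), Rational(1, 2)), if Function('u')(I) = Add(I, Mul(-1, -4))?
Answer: Pow(394909, Rational(1, 2)) ≈ 628.42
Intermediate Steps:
Function('u')(I) = Add(4, I) (Function('u')(I) = Add(I, 4) = Add(4, I))
Pow(Add(393784, Mul(Function('u')(-7), Add(-309, -66))), Rational(1, 2)) = Pow(Add(393784, Mul(Add(4, -7), Add(-309, -66))), Rational(1, 2)) = Pow(Add(393784, Mul(-3, -375)), Rational(1, 2)) = Pow(Add(393784, 1125), Rational(1, 2)) = Pow(394909, Rational(1, 2))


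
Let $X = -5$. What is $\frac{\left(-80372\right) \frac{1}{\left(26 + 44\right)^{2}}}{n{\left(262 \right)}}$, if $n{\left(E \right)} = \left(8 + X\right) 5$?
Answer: $- \frac{20093}{18375} \approx -1.0935$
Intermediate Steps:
$n{\left(E \right)} = 15$ ($n{\left(E \right)} = \left(8 - 5\right) 5 = 3 \cdot 5 = 15$)
$\frac{\left(-80372\right) \frac{1}{\left(26 + 44\right)^{2}}}{n{\left(262 \right)}} = \frac{\left(-80372\right) \frac{1}{\left(26 + 44\right)^{2}}}{15} = - \frac{80372}{70^{2}} \cdot \frac{1}{15} = - \frac{80372}{4900} \cdot \frac{1}{15} = \left(-80372\right) \frac{1}{4900} \cdot \frac{1}{15} = \left(- \frac{20093}{1225}\right) \frac{1}{15} = - \frac{20093}{18375}$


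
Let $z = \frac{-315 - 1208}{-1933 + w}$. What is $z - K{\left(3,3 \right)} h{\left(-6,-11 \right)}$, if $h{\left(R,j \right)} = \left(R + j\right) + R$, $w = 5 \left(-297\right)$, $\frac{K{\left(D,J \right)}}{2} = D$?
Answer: $\frac{473207}{3418} \approx 138.45$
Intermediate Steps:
$K{\left(D,J \right)} = 2 D$
$w = -1485$
$h{\left(R,j \right)} = j + 2 R$
$z = \frac{1523}{3418}$ ($z = \frac{-315 - 1208}{-1933 - 1485} = - \frac{1523}{-3418} = \left(-1523\right) \left(- \frac{1}{3418}\right) = \frac{1523}{3418} \approx 0.44558$)
$z - K{\left(3,3 \right)} h{\left(-6,-11 \right)} = \frac{1523}{3418} - 2 \cdot 3 \left(-11 + 2 \left(-6\right)\right) = \frac{1523}{3418} - 6 \left(-11 - 12\right) = \frac{1523}{3418} - 6 \left(-23\right) = \frac{1523}{3418} - -138 = \frac{1523}{3418} + 138 = \frac{473207}{3418}$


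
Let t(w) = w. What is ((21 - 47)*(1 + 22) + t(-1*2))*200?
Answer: -120000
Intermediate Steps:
((21 - 47)*(1 + 22) + t(-1*2))*200 = ((21 - 47)*(1 + 22) - 1*2)*200 = (-26*23 - 2)*200 = (-598 - 2)*200 = -600*200 = -120000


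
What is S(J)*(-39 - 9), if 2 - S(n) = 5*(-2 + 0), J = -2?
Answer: -576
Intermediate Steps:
S(n) = 12 (S(n) = 2 - 5*(-2 + 0) = 2 - 5*(-2) = 2 - 1*(-10) = 2 + 10 = 12)
S(J)*(-39 - 9) = 12*(-39 - 9) = 12*(-48) = -576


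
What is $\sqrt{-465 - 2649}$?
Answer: $3 i \sqrt{346} \approx 55.803 i$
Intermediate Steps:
$\sqrt{-465 - 2649} = \sqrt{-3114} = 3 i \sqrt{346}$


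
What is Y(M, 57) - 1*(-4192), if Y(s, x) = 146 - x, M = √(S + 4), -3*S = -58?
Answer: 4281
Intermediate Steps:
S = 58/3 (S = -⅓*(-58) = 58/3 ≈ 19.333)
M = √210/3 (M = √(58/3 + 4) = √(70/3) = √210/3 ≈ 4.8305)
Y(M, 57) - 1*(-4192) = (146 - 1*57) - 1*(-4192) = (146 - 57) + 4192 = 89 + 4192 = 4281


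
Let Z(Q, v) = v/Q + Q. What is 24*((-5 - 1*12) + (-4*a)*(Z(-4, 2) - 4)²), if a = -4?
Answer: 27336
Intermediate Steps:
Z(Q, v) = Q + v/Q
24*((-5 - 1*12) + (-4*a)*(Z(-4, 2) - 4)²) = 24*((-5 - 1*12) + (-4*(-4))*((-4 + 2/(-4)) - 4)²) = 24*((-5 - 12) + 16*((-4 + 2*(-¼)) - 4)²) = 24*(-17 + 16*((-4 - ½) - 4)²) = 24*(-17 + 16*(-9/2 - 4)²) = 24*(-17 + 16*(-17/2)²) = 24*(-17 + 16*(289/4)) = 24*(-17 + 1156) = 24*1139 = 27336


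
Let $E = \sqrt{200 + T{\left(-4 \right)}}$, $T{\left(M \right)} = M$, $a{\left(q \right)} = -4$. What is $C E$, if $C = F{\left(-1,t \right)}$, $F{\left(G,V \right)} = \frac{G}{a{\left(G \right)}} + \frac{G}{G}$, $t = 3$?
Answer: $\frac{35}{2} \approx 17.5$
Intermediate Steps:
$F{\left(G,V \right)} = 1 - \frac{G}{4}$ ($F{\left(G,V \right)} = \frac{G}{-4} + \frac{G}{G} = G \left(- \frac{1}{4}\right) + 1 = - \frac{G}{4} + 1 = 1 - \frac{G}{4}$)
$E = 14$ ($E = \sqrt{200 - 4} = \sqrt{196} = 14$)
$C = \frac{5}{4}$ ($C = 1 - - \frac{1}{4} = 1 + \frac{1}{4} = \frac{5}{4} \approx 1.25$)
$C E = \frac{5}{4} \cdot 14 = \frac{35}{2}$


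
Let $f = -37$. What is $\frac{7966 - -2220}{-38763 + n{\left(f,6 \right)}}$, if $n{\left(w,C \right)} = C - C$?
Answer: $- \frac{10186}{38763} \approx -0.26278$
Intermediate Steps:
$n{\left(w,C \right)} = 0$
$\frac{7966 - -2220}{-38763 + n{\left(f,6 \right)}} = \frac{7966 - -2220}{-38763 + 0} = \frac{7966 + \left(-4014 + 6234\right)}{-38763} = \left(7966 + 2220\right) \left(- \frac{1}{38763}\right) = 10186 \left(- \frac{1}{38763}\right) = - \frac{10186}{38763}$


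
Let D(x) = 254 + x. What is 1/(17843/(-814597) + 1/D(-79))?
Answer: -20364925/329704 ≈ -61.767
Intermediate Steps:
1/(17843/(-814597) + 1/D(-79)) = 1/(17843/(-814597) + 1/(254 - 79)) = 1/(17843*(-1/814597) + 1/175) = 1/(-2549/116371 + 1/175) = 1/(-329704/20364925) = -20364925/329704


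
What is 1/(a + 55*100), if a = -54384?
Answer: -1/48884 ≈ -2.0457e-5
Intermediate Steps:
1/(a + 55*100) = 1/(-54384 + 55*100) = 1/(-54384 + 5500) = 1/(-48884) = -1/48884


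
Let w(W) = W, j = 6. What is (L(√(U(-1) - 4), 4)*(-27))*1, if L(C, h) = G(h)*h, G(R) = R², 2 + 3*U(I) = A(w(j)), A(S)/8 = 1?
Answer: -1728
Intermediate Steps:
A(S) = 8 (A(S) = 8*1 = 8)
U(I) = 2 (U(I) = -⅔ + (⅓)*8 = -⅔ + 8/3 = 2)
L(C, h) = h³ (L(C, h) = h²*h = h³)
(L(√(U(-1) - 4), 4)*(-27))*1 = (4³*(-27))*1 = (64*(-27))*1 = -1728*1 = -1728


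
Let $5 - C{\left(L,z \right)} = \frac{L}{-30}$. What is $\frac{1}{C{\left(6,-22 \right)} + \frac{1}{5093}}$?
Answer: $\frac{25465}{132423} \approx 0.1923$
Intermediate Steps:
$C{\left(L,z \right)} = 5 + \frac{L}{30}$ ($C{\left(L,z \right)} = 5 - \frac{L}{-30} = 5 - L \left(- \frac{1}{30}\right) = 5 - - \frac{L}{30} = 5 + \frac{L}{30}$)
$\frac{1}{C{\left(6,-22 \right)} + \frac{1}{5093}} = \frac{1}{\left(5 + \frac{1}{30} \cdot 6\right) + \frac{1}{5093}} = \frac{1}{\left(5 + \frac{1}{5}\right) + \frac{1}{5093}} = \frac{1}{\frac{26}{5} + \frac{1}{5093}} = \frac{1}{\frac{132423}{25465}} = \frac{25465}{132423}$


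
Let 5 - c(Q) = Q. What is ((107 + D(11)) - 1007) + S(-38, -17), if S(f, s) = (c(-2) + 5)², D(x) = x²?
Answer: -635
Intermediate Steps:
c(Q) = 5 - Q
S(f, s) = 144 (S(f, s) = ((5 - 1*(-2)) + 5)² = ((5 + 2) + 5)² = (7 + 5)² = 12² = 144)
((107 + D(11)) - 1007) + S(-38, -17) = ((107 + 11²) - 1007) + 144 = ((107 + 121) - 1007) + 144 = (228 - 1007) + 144 = -779 + 144 = -635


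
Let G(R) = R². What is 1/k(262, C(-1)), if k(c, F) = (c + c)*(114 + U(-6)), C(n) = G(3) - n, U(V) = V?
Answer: 1/56592 ≈ 1.7670e-5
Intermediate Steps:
C(n) = 9 - n (C(n) = 3² - n = 9 - n)
k(c, F) = 216*c (k(c, F) = (c + c)*(114 - 6) = (2*c)*108 = 216*c)
1/k(262, C(-1)) = 1/(216*262) = 1/56592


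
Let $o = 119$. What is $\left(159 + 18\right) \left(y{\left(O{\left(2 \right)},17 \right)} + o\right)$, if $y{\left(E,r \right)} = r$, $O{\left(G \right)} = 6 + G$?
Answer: $24072$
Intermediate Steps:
$\left(159 + 18\right) \left(y{\left(O{\left(2 \right)},17 \right)} + o\right) = \left(159 + 18\right) \left(17 + 119\right) = 177 \cdot 136 = 24072$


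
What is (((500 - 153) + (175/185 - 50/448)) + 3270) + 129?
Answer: 31053763/8288 ≈ 3746.8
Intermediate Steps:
(((500 - 153) + (175/185 - 50/448)) + 3270) + 129 = ((347 + (175*(1/185) - 50*1/448)) + 3270) + 129 = ((347 + (35/37 - 25/224)) + 3270) + 129 = ((347 + 6915/8288) + 3270) + 129 = (2882851/8288 + 3270) + 129 = 29984611/8288 + 129 = 31053763/8288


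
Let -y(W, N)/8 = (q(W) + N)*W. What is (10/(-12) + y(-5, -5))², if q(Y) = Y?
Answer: 5784025/36 ≈ 1.6067e+5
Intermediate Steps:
y(W, N) = -8*W*(N + W) (y(W, N) = -8*(W + N)*W = -8*(N + W)*W = -8*W*(N + W))
(10/(-12) + y(-5, -5))² = (10/(-12) - 8*(-5)*(-5 - 5))² = (10*(-1/12) - 8*(-5)*(-10))² = (-⅚ - 400)² = (-2405/6)² = 5784025/36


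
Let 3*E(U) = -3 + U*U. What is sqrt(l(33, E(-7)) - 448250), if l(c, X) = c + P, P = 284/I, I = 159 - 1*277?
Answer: 17*I*sqrt(5398795)/59 ≈ 669.49*I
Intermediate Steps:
I = -118 (I = 159 - 277 = -118)
E(U) = -1 + U**2/3 (E(U) = (-3 + U*U)/3 = (-3 + U**2)/3 = -1 + U**2/3)
P = -142/59 (P = 284/(-118) = 284*(-1/118) = -142/59 ≈ -2.4068)
l(c, X) = -142/59 + c (l(c, X) = c - 142/59 = -142/59 + c)
sqrt(l(33, E(-7)) - 448250) = sqrt((-142/59 + 33) - 448250) = sqrt(1805/59 - 448250) = sqrt(-26444945/59) = 17*I*sqrt(5398795)/59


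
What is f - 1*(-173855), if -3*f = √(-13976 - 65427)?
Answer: 173855 - I*√79403/3 ≈ 1.7386e+5 - 93.928*I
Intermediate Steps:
f = -I*√79403/3 (f = -√(-13976 - 65427)/3 = -I*√79403/3 ≈ -93.928*I)
f - 1*(-173855) = -I*√79403/3 - 1*(-173855) = -I*√79403/3 + 173855 = 173855 - I*√79403/3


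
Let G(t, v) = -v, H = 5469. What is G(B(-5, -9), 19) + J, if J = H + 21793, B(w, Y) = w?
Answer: 27243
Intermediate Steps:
J = 27262 (J = 5469 + 21793 = 27262)
G(B(-5, -9), 19) + J = -1*19 + 27262 = -19 + 27262 = 27243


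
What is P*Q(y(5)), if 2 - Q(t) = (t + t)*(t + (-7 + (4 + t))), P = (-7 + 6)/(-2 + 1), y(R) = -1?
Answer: -8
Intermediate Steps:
P = 1 (P = -1/(-1) = -1*(-1) = 1)
Q(t) = 2 - 2*t*(-3 + 2*t) (Q(t) = 2 - (t + t)*(t + (-7 + (4 + t))) = 2 - 2*t*(t + (-3 + t)) = 2 - 2*t*(-3 + 2*t))
P*Q(y(5)) = 1*(2 - 4*(-1)**2 + 6*(-1)) = 1*(2 - 4*1 - 6) = 1*(2 - 4 - 6) = 1*(-8) = -8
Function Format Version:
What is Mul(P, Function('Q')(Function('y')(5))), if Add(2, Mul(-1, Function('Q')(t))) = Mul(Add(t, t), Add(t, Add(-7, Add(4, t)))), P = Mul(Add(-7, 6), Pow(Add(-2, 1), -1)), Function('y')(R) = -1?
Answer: -8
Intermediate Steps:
P = 1 (P = Mul(-1, Pow(-1, -1)) = Mul(-1, -1) = 1)
Function('Q')(t) = Add(2, Mul(-2, t, Add(-3, Mul(2, t)))) (Function('Q')(t) = Add(2, Mul(-1, Mul(Add(t, t), Add(t, Add(-7, Add(4, t)))))) = Add(2, Mul(-1, Mul(Mul(2, t), Add(t, Add(-3, t))))) = Add(2, Mul(-1, Mul(Mul(2, t), Add(-3, Mul(2, t))))) = Add(2, Mul(-1, Mul(2, t, Add(-3, Mul(2, t))))) = Add(2, Mul(-2, t, Add(-3, Mul(2, t)))))
Mul(P, Function('Q')(Function('y')(5))) = Mul(1, Add(2, Mul(-4, Pow(-1, 2)), Mul(6, -1))) = Mul(1, Add(2, Mul(-4, 1), -6)) = Mul(1, Add(2, -4, -6)) = Mul(1, -8) = -8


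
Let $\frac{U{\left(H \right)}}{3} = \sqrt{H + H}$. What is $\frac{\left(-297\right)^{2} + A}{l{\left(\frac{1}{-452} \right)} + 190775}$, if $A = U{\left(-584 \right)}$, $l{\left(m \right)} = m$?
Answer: $\frac{13290156}{28743433} + \frac{1808 i \sqrt{73}}{28743433} \approx 0.46237 + 0.00053743 i$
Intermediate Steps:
$U{\left(H \right)} = 3 \sqrt{2} \sqrt{H}$ ($U{\left(H \right)} = 3 \sqrt{H + H} = 3 \sqrt{2 H} = 3 \sqrt{2} \sqrt{H}$)
$A = 12 i \sqrt{73}$ ($A = 3 \sqrt{2} \sqrt{-584} = 3 \sqrt{2} \cdot 2 i \sqrt{146} = 12 i \sqrt{73} \approx 102.53 i$)
$\frac{\left(-297\right)^{2} + A}{l{\left(\frac{1}{-452} \right)} + 190775} = \frac{\left(-297\right)^{2} + 12 i \sqrt{73}}{\frac{1}{-452} + 190775} = \frac{88209 + 12 i \sqrt{73}}{- \frac{1}{452} + 190775} = \frac{88209 + 12 i \sqrt{73}}{\frac{86230299}{452}} = \left(88209 + 12 i \sqrt{73}\right) \frac{452}{86230299} = \frac{13290156}{28743433} + \frac{1808 i \sqrt{73}}{28743433}$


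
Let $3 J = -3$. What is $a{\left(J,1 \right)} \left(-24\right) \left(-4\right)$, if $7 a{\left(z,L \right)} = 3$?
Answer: $\frac{288}{7} \approx 41.143$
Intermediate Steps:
$J = -1$ ($J = \frac{1}{3} \left(-3\right) = -1$)
$a{\left(z,L \right)} = \frac{3}{7}$ ($a{\left(z,L \right)} = \frac{1}{7} \cdot 3 = \frac{3}{7}$)
$a{\left(J,1 \right)} \left(-24\right) \left(-4\right) = \frac{3}{7} \left(-24\right) \left(-4\right) = \left(- \frac{72}{7}\right) \left(-4\right) = \frac{288}{7}$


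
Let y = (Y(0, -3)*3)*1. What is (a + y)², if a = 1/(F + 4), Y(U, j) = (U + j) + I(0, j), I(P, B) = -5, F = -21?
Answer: 167281/289 ≈ 578.83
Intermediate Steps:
Y(U, j) = -5 + U + j (Y(U, j) = (U + j) - 5 = -5 + U + j)
y = -24 (y = ((-5 + 0 - 3)*3)*1 = -8*3*1 = -24*1 = -24)
a = -1/17 (a = 1/(-21 + 4) = 1/(-17) = -1/17 ≈ -0.058824)
(a + y)² = (-1/17 - 24)² = (-409/17)² = 167281/289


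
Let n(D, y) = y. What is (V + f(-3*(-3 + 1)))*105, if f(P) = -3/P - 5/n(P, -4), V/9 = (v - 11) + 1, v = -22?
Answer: -120645/4 ≈ -30161.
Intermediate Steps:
V = -288 (V = 9*((-22 - 11) + 1) = 9*(-33 + 1) = 9*(-32) = -288)
f(P) = 5/4 - 3/P (f(P) = -3/P - 5/(-4) = -3/P - 5*(-¼) = -3/P + 5/4 = 5/4 - 3/P)
(V + f(-3*(-3 + 1)))*105 = (-288 + (5/4 - 3*(-1/(3*(-3 + 1)))))*105 = (-288 + (5/4 - 3/((-3*(-2)))))*105 = (-288 + (5/4 - 3/6))*105 = (-288 + (5/4 - 3*⅙))*105 = (-288 + (5/4 - ½))*105 = (-288 + ¾)*105 = -1149/4*105 = -120645/4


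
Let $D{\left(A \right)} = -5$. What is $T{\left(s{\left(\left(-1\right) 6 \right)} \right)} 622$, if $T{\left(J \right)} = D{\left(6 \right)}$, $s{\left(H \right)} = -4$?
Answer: $-3110$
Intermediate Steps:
$T{\left(J \right)} = -5$
$T{\left(s{\left(\left(-1\right) 6 \right)} \right)} 622 = \left(-5\right) 622 = -3110$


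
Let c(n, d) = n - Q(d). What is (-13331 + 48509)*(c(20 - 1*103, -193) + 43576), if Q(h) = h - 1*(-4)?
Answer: 1536645396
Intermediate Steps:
Q(h) = 4 + h (Q(h) = h + 4 = 4 + h)
c(n, d) = -4 + n - d (c(n, d) = n - (4 + d) = n + (-4 - d) = -4 + n - d)
(-13331 + 48509)*(c(20 - 1*103, -193) + 43576) = (-13331 + 48509)*((-4 + (20 - 1*103) - 1*(-193)) + 43576) = 35178*((-4 + (20 - 103) + 193) + 43576) = 35178*((-4 - 83 + 193) + 43576) = 35178*(106 + 43576) = 35178*43682 = 1536645396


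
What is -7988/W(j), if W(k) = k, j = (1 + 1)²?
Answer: -1997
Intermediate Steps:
j = 4 (j = 2² = 4)
-7988/W(j) = -7988/4 = -7988*¼ = -1997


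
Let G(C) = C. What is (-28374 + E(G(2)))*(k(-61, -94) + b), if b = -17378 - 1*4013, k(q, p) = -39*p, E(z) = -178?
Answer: 506084200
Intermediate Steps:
b = -21391 (b = -17378 - 4013 = -21391)
(-28374 + E(G(2)))*(k(-61, -94) + b) = (-28374 - 178)*(-39*(-94) - 21391) = -28552*(3666 - 21391) = -28552*(-17725) = 506084200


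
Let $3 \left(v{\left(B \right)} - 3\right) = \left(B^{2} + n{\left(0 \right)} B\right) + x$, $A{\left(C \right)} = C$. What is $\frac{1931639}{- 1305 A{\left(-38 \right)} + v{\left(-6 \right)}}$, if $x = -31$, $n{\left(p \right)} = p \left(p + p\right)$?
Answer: $\frac{5794917}{148784} \approx 38.949$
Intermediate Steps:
$n{\left(p \right)} = 2 p^{2}$ ($n{\left(p \right)} = p 2 p = 2 p^{2}$)
$v{\left(B \right)} = - \frac{22}{3} + \frac{B^{2}}{3}$ ($v{\left(B \right)} = 3 + \frac{\left(B^{2} + 2 \cdot 0^{2} B\right) - 31}{3} = 3 + \frac{\left(B^{2} + 2 \cdot 0 B\right) - 31}{3} = 3 + \frac{\left(B^{2} + 0 B\right) - 31}{3} = 3 + \frac{\left(B^{2} + 0\right) - 31}{3} = 3 + \frac{B^{2} - 31}{3} = 3 + \frac{-31 + B^{2}}{3} = 3 + \left(- \frac{31}{3} + \frac{B^{2}}{3}\right) = - \frac{22}{3} + \frac{B^{2}}{3}$)
$\frac{1931639}{- 1305 A{\left(-38 \right)} + v{\left(-6 \right)}} = \frac{1931639}{\left(-1305\right) \left(-38\right) - \left(\frac{22}{3} - \frac{\left(-6\right)^{2}}{3}\right)} = \frac{1931639}{49590 + \left(- \frac{22}{3} + \frac{1}{3} \cdot 36\right)} = \frac{1931639}{49590 + \left(- \frac{22}{3} + 12\right)} = \frac{1931639}{49590 + \frac{14}{3}} = \frac{1931639}{\frac{148784}{3}} = 1931639 \cdot \frac{3}{148784} = \frac{5794917}{148784}$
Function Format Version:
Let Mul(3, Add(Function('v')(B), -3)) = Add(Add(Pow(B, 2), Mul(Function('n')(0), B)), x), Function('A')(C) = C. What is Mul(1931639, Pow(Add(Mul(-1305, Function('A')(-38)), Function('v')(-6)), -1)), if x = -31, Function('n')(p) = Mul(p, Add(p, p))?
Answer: Rational(5794917, 148784) ≈ 38.949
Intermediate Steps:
Function('n')(p) = Mul(2, Pow(p, 2)) (Function('n')(p) = Mul(p, Mul(2, p)) = Mul(2, Pow(p, 2)))
Function('v')(B) = Add(Rational(-22, 3), Mul(Rational(1, 3), Pow(B, 2))) (Function('v')(B) = Add(3, Mul(Rational(1, 3), Add(Add(Pow(B, 2), Mul(Mul(2, Pow(0, 2)), B)), -31))) = Add(3, Mul(Rational(1, 3), Add(Add(Pow(B, 2), Mul(Mul(2, 0), B)), -31))) = Add(3, Mul(Rational(1, 3), Add(Add(Pow(B, 2), Mul(0, B)), -31))) = Add(3, Mul(Rational(1, 3), Add(Add(Pow(B, 2), 0), -31))) = Add(3, Mul(Rational(1, 3), Add(Pow(B, 2), -31))) = Add(3, Mul(Rational(1, 3), Add(-31, Pow(B, 2)))) = Add(3, Add(Rational(-31, 3), Mul(Rational(1, 3), Pow(B, 2)))) = Add(Rational(-22, 3), Mul(Rational(1, 3), Pow(B, 2))))
Mul(1931639, Pow(Add(Mul(-1305, Function('A')(-38)), Function('v')(-6)), -1)) = Mul(1931639, Pow(Add(Mul(-1305, -38), Add(Rational(-22, 3), Mul(Rational(1, 3), Pow(-6, 2)))), -1)) = Mul(1931639, Pow(Add(49590, Add(Rational(-22, 3), Mul(Rational(1, 3), 36))), -1)) = Mul(1931639, Pow(Add(49590, Add(Rational(-22, 3), 12)), -1)) = Mul(1931639, Pow(Add(49590, Rational(14, 3)), -1)) = Mul(1931639, Pow(Rational(148784, 3), -1)) = Mul(1931639, Rational(3, 148784)) = Rational(5794917, 148784)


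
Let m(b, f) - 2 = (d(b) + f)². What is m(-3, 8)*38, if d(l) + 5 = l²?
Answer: 5548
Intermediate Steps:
d(l) = -5 + l²
m(b, f) = 2 + (-5 + f + b²)² (m(b, f) = 2 + ((-5 + b²) + f)² = 2 + (-5 + f + b²)²)
m(-3, 8)*38 = (2 + (-5 + 8 + (-3)²)²)*38 = (2 + (-5 + 8 + 9)²)*38 = (2 + 12²)*38 = (2 + 144)*38 = 146*38 = 5548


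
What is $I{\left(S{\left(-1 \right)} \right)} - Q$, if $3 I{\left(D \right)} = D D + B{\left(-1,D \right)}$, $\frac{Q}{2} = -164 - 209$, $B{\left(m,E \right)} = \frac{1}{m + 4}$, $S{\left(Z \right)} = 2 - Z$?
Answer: $\frac{6742}{9} \approx 749.11$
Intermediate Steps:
$B{\left(m,E \right)} = \frac{1}{4 + m}$
$Q = -746$ ($Q = 2 \left(-164 - 209\right) = 2 \left(-373\right) = -746$)
$I{\left(D \right)} = \frac{1}{9} + \frac{D^{2}}{3}$ ($I{\left(D \right)} = \frac{D D + \frac{1}{4 - 1}}{3} = \frac{D^{2} + \frac{1}{3}}{3} = \frac{\frac{1}{3} + D^{2}}{3} = \frac{1}{9} + \frac{D^{2}}{3}$)
$I{\left(S{\left(-1 \right)} \right)} - Q = \left(\frac{1}{9} + \frac{\left(2 - -1\right)^{2}}{3}\right) - -746 = \left(\frac{1}{9} + \frac{\left(2 + 1\right)^{2}}{3}\right) + 746 = \left(\frac{1}{9} + \frac{3^{2}}{3}\right) + 746 = \left(\frac{1}{9} + \frac{1}{3} \cdot 9\right) + 746 = \left(\frac{1}{9} + 3\right) + 746 = \frac{28}{9} + 746 = \frac{6742}{9}$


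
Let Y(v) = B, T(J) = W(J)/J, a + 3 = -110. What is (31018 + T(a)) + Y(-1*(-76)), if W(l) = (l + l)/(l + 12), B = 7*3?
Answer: 3134937/101 ≈ 31039.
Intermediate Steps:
a = -113 (a = -3 - 110 = -113)
B = 21
W(l) = 2*l/(12 + l) (W(l) = (2*l)/(12 + l) = 2*l/(12 + l))
T(J) = 2/(12 + J) (T(J) = (2*J/(12 + J))/J = 2/(12 + J))
Y(v) = 21
(31018 + T(a)) + Y(-1*(-76)) = (31018 + 2/(12 - 113)) + 21 = (31018 + 2/(-101)) + 21 = (31018 + 2*(-1/101)) + 21 = (31018 - 2/101) + 21 = 3132816/101 + 21 = 3134937/101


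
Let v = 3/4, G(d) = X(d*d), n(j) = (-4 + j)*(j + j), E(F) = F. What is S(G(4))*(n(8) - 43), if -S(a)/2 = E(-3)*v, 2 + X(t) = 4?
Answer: 189/2 ≈ 94.500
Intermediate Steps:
X(t) = 2 (X(t) = -2 + 4 = 2)
n(j) = 2*j*(-4 + j) (n(j) = (-4 + j)*(2*j) = 2*j*(-4 + j))
G(d) = 2
v = ¾ (v = 3*(¼) = ¾ ≈ 0.75000)
S(a) = 9/2 (S(a) = -(-6)*3/4 = -2*(-9/4) = 9/2)
S(G(4))*(n(8) - 43) = 9*(2*8*(-4 + 8) - 43)/2 = 9*(2*8*4 - 43)/2 = 9*(64 - 43)/2 = (9/2)*21 = 189/2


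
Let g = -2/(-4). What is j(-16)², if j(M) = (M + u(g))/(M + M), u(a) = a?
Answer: 961/4096 ≈ 0.23462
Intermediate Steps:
g = ½ (g = -2*(-¼) = ½ ≈ 0.50000)
j(M) = (½ + M)/(2*M) (j(M) = (M + ½)/(M + M) = (½ + M)/((2*M)) = (½ + M)*(1/(2*M)) = (½ + M)/(2*M))
j(-16)² = ((¼)*(1 + 2*(-16))/(-16))² = ((¼)*(-1/16)*(1 - 32))² = ((¼)*(-1/16)*(-31))² = (31/64)² = 961/4096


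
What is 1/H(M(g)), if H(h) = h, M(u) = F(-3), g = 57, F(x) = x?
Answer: -⅓ ≈ -0.33333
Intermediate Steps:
M(u) = -3
1/H(M(g)) = 1/(-3) = -⅓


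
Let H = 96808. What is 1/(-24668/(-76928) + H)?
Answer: 19232/1861817623 ≈ 1.0330e-5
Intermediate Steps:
1/(-24668/(-76928) + H) = 1/(-24668/(-76928) + 96808) = 1/(-24668*(-1/76928) + 96808) = 1/(6167/19232 + 96808) = 1/(1861817623/19232) = 19232/1861817623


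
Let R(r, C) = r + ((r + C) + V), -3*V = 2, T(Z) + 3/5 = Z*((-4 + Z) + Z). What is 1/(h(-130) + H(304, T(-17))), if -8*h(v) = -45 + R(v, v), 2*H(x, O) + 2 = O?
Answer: 120/45139 ≈ 0.0026585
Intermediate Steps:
T(Z) = -⅗ + Z*(-4 + 2*Z) (T(Z) = -⅗ + Z*((-4 + Z) + Z) = -⅗ + Z*(-4 + 2*Z))
V = -⅔ (V = -⅓*2 = -⅔ ≈ -0.66667)
R(r, C) = -⅔ + C + 2*r (R(r, C) = r + ((r + C) - ⅔) = r + ((C + r) - ⅔) = r + (-⅔ + C + r) = -⅔ + C + 2*r)
H(x, O) = -1 + O/2
h(v) = 137/24 - 3*v/8 (h(v) = -(-45 + (-⅔ + v + 2*v))/8 = -(-45 + (-⅔ + 3*v))/8 = -(-137/3 + 3*v)/8 = 137/24 - 3*v/8)
1/(h(-130) + H(304, T(-17))) = 1/((137/24 - 3/8*(-130)) + (-1 + (-⅗ - 4*(-17) + 2*(-17)²)/2)) = 1/((137/24 + 195/4) + (-1 + (-⅗ + 68 + 2*289)/2)) = 1/(1307/24 + (-1 + (-⅗ + 68 + 578)/2)) = 1/(1307/24 + (-1 + (½)*(3227/5))) = 1/(1307/24 + (-1 + 3227/10)) = 1/(1307/24 + 3217/10) = 1/(45139/120) = 120/45139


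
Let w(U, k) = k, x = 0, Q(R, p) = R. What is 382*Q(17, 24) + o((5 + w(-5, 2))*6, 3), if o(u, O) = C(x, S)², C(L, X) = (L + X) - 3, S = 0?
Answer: 6503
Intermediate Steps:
C(L, X) = -3 + L + X
o(u, O) = 9 (o(u, O) = (-3 + 0 + 0)² = (-3)² = 9)
382*Q(17, 24) + o((5 + w(-5, 2))*6, 3) = 382*17 + 9 = 6494 + 9 = 6503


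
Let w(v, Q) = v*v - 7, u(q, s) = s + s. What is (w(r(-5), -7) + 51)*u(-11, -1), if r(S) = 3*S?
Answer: -538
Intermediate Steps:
u(q, s) = 2*s
w(v, Q) = -7 + v² (w(v, Q) = v² - 7 = -7 + v²)
(w(r(-5), -7) + 51)*u(-11, -1) = ((-7 + (3*(-5))²) + 51)*(2*(-1)) = ((-7 + (-15)²) + 51)*(-2) = ((-7 + 225) + 51)*(-2) = (218 + 51)*(-2) = 269*(-2) = -538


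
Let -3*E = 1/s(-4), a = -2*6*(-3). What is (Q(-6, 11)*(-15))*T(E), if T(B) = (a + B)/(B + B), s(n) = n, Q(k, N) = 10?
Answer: -32475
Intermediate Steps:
a = 36 (a = -12*(-3) = 36)
E = 1/12 (E = -⅓/(-4) = -⅓*(-¼) = 1/12 ≈ 0.083333)
T(B) = (36 + B)/(2*B) (T(B) = (36 + B)/(B + B) = (36 + B)/((2*B)) = (36 + B)*(1/(2*B)) = (36 + B)/(2*B))
(Q(-6, 11)*(-15))*T(E) = (10*(-15))*((36 + 1/12)/(2*(1/12))) = -75*12*433/12 = -150*433/2 = -32475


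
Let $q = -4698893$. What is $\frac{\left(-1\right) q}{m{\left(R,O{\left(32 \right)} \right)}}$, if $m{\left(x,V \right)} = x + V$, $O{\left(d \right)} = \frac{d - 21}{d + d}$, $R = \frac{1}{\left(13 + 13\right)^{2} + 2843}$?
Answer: $\frac{1058265885888}{38773} \approx 2.7294 \cdot 10^{7}$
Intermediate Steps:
$R = \frac{1}{3519}$ ($R = \frac{1}{26^{2} + 2843} = \frac{1}{676 + 2843} = \frac{1}{3519} \approx 0.00028417$)
$O{\left(d \right)} = \frac{-21 + d}{2 d}$
$m{\left(x,V \right)} = V + x$
$\frac{\left(-1\right) q}{m{\left(R,O{\left(32 \right)} \right)}} = \frac{\left(-1\right) \left(-4698893\right)}{\frac{-21 + 32}{2 \cdot 32} + \frac{1}{3519}} = \frac{4698893}{\frac{1}{2} \cdot \frac{1}{32} \cdot 11 + \frac{1}{3519}} = \frac{4698893}{\frac{11}{64} + \frac{1}{3519}} = \frac{4698893}{\frac{38773}{225216}} = 4698893 \cdot \frac{225216}{38773} = \frac{1058265885888}{38773}$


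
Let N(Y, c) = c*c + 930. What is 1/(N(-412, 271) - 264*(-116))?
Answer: 1/104995 ≈ 9.5243e-6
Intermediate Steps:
N(Y, c) = 930 + c² (N(Y, c) = c² + 930 = 930 + c²)
1/(N(-412, 271) - 264*(-116)) = 1/((930 + 271²) - 264*(-116)) = 1/((930 + 73441) + 30624) = 1/(74371 + 30624) = 1/104995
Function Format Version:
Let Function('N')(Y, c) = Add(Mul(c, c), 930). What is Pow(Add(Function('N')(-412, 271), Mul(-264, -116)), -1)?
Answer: Rational(1, 104995) ≈ 9.5243e-6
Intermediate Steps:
Function('N')(Y, c) = Add(930, Pow(c, 2)) (Function('N')(Y, c) = Add(Pow(c, 2), 930) = Add(930, Pow(c, 2)))
Pow(Add(Function('N')(-412, 271), Mul(-264, -116)), -1) = Pow(Add(Add(930, Pow(271, 2)), Mul(-264, -116)), -1) = Pow(Add(Add(930, 73441), 30624), -1) = Pow(Add(74371, 30624), -1) = Pow(104995, -1) = Rational(1, 104995)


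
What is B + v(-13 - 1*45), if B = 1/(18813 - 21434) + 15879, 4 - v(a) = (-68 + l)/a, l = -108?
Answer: 1207020270/76009 ≈ 15880.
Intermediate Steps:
v(a) = 4 + 176/a (v(a) = 4 - (-68 - 108)/a = 4 - (-176)/a = 4 + 176/a)
B = 41618858/2621 (B = 1/(-2621) + 15879 = -1/2621 + 15879 = 41618858/2621 ≈ 15879.)
B + v(-13 - 1*45) = 41618858/2621 + (4 + 176/(-13 - 1*45)) = 41618858/2621 + (4 + 176/(-13 - 45)) = 41618858/2621 + (4 + 176/(-58)) = 41618858/2621 + (4 + 176*(-1/58)) = 41618858/2621 + (4 - 88/29) = 41618858/2621 + 28/29 = 1207020270/76009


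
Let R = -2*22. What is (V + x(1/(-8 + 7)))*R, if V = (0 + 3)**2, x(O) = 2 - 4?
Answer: -308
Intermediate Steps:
x(O) = -2
R = -44
V = 9 (V = 3**2 = 9)
(V + x(1/(-8 + 7)))*R = (9 - 2)*(-44) = 7*(-44) = -308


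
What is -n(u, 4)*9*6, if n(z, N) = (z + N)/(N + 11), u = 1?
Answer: -18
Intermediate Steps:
n(z, N) = (N + z)/(11 + N)
-n(u, 4)*9*6 = -(4 + 1)/(11 + 4)*9*6 = -5/15*54 = -(1/15)*5*54 = -54/3 = -1*18 = -18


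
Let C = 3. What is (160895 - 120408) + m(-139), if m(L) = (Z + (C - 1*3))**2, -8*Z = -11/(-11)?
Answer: 2591169/64 ≈ 40487.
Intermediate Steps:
Z = -1/8 (Z = -(-11)/(8*(-11)) = -(-11)*(-1)/(8*11) = -1/8*1 = -1/8 ≈ -0.12500)
m(L) = 1/64 (m(L) = (-1/8 + (3 - 1*3))**2 = (-1/8 + (3 - 3))**2 = (-1/8 + 0)**2 = (-1/8)**2 = 1/64)
(160895 - 120408) + m(-139) = (160895 - 120408) + 1/64 = 40487 + 1/64 = 2591169/64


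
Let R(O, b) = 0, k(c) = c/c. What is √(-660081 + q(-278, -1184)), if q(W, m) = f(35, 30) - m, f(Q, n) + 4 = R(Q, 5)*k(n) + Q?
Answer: I*√658866 ≈ 811.71*I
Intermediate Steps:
k(c) = 1
f(Q, n) = -4 + Q (f(Q, n) = -4 + (0*1 + Q) = -4 + (0 + Q) = -4 + Q)
q(W, m) = 31 - m (q(W, m) = (-4 + 35) - m = 31 - m)
√(-660081 + q(-278, -1184)) = √(-660081 + (31 - 1*(-1184))) = √(-660081 + (31 + 1184)) = √(-660081 + 1215) = √(-658866) = I*√658866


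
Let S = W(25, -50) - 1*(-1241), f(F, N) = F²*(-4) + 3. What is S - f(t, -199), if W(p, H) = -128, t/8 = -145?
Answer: 5383510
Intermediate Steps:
t = -1160 (t = 8*(-145) = -1160)
f(F, N) = 3 - 4*F² (f(F, N) = -4*F² + 3 = 3 - 4*F²)
S = 1113 (S = -128 - 1*(-1241) = -128 + 1241 = 1113)
S - f(t, -199) = 1113 - (3 - 4*(-1160)²) = 1113 - (3 - 4*1345600) = 1113 - (3 - 5382400) = 1113 - 1*(-5382397) = 1113 + 5382397 = 5383510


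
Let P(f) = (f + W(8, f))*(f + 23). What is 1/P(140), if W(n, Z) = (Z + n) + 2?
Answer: 1/47270 ≈ 2.1155e-5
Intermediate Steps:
W(n, Z) = 2 + Z + n
P(f) = (10 + 2*f)*(23 + f) (P(f) = (f + (2 + f + 8))*(f + 23) = (f + (10 + f))*(23 + f) = (10 + 2*f)*(23 + f))
1/P(140) = 1/(230 + 2*140**2 + 56*140) = 1/(230 + 2*19600 + 7840) = 1/(230 + 39200 + 7840) = 1/47270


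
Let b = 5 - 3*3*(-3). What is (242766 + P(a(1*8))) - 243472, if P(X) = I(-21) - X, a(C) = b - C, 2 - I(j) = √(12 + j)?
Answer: -728 - 3*I ≈ -728.0 - 3.0*I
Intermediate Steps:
I(j) = 2 - √(12 + j)
b = 32 (b = 5 - 9*(-3) = 5 + 27 = 32)
a(C) = 32 - C
P(X) = 2 - X - 3*I (P(X) = (2 - √(12 - 21)) - X = (2 - √(-9)) - X = (2 - 3*I) - X = 2 - X - 3*I)
(242766 + P(a(1*8))) - 243472 = (242766 + (2 - (32 - 8) - 3*I)) - 243472 = (242766 + (2 - 1*24 - 3*I)) - 243472 = (242766 + (2 - 24 - 3*I)) - 243472 = (242766 + (-22 - 3*I)) - 243472 = (242744 - 3*I) - 243472 = -728 - 3*I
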